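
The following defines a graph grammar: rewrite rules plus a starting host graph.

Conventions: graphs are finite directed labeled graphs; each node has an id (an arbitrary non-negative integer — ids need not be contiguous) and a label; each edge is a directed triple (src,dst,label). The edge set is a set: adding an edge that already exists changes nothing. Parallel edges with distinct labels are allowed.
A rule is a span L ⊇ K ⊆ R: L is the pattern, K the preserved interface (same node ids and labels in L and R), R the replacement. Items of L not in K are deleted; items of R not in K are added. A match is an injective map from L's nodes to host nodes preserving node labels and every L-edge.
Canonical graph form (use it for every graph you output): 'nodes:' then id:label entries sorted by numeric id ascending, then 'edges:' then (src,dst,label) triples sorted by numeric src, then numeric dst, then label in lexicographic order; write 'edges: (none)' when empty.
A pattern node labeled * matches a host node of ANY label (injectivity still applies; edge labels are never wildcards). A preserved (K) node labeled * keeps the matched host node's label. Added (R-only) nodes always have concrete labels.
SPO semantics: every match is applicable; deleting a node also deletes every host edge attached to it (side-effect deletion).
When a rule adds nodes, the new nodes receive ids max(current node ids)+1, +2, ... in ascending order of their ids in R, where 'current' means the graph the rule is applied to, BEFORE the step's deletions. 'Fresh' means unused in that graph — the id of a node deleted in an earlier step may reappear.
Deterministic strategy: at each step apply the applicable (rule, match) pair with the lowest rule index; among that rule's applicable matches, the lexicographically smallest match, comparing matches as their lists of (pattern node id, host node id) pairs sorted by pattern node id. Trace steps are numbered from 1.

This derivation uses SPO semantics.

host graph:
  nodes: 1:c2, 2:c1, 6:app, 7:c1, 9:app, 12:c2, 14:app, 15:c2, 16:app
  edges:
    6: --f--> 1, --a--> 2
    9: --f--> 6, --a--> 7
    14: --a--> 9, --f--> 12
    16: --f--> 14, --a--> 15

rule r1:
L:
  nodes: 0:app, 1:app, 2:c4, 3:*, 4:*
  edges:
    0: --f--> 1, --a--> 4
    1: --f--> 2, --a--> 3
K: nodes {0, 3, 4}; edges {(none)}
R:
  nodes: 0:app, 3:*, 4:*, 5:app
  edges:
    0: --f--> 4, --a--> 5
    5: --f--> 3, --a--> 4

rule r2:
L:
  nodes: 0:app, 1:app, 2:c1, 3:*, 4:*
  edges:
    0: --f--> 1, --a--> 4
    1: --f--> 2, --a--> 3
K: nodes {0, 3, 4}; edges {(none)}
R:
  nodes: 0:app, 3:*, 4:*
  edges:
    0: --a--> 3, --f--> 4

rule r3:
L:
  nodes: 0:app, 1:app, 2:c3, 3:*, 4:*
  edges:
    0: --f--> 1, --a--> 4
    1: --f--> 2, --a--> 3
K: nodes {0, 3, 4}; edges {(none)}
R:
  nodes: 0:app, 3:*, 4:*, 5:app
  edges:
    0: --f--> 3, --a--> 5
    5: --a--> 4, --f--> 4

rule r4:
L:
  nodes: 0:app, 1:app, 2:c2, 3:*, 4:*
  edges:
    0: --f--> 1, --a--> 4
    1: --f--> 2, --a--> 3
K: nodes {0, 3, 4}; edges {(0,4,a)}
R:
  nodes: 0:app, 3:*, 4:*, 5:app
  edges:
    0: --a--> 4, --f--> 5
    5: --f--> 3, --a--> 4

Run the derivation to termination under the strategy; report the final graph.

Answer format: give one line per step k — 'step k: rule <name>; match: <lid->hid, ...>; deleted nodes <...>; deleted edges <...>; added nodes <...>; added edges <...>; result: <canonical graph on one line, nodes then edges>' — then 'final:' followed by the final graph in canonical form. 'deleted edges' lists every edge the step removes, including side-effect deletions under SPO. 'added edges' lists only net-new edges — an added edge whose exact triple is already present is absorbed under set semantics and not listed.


step 1: rule r4; match: 0->9, 1->6, 2->1, 3->2, 4->7; deleted nodes 1, 6; deleted edges (6,1,f); (6,2,a); (9,6,f); added nodes 17; added edges (9,17,f); (17,2,f); (17,7,a); result: nodes: 2:c1, 7:c1, 9:app, 12:c2, 14:app, 15:c2, 16:app, 17:app edges: (9,7,a); (9,17,f); (14,9,a); (14,12,f); (16,14,f); (16,15,a); (17,2,f); (17,7,a)
step 2: rule r4; match: 0->16, 1->14, 2->12, 3->9, 4->15; deleted nodes 12, 14; deleted edges (14,9,a); (14,12,f); (16,14,f); added nodes 18; added edges (16,18,f); (18,9,f); (18,15,a); result: nodes: 2:c1, 7:c1, 9:app, 15:c2, 16:app, 17:app, 18:app edges: (9,7,a); (9,17,f); (16,15,a); (16,18,f); (17,2,f); (17,7,a); (18,9,f); (18,15,a)
final:
nodes: 2:c1, 7:c1, 9:app, 15:c2, 16:app, 17:app, 18:app
edges: (9,7,a); (9,17,f); (16,15,a); (16,18,f); (17,2,f); (17,7,a); (18,9,f); (18,15,a)


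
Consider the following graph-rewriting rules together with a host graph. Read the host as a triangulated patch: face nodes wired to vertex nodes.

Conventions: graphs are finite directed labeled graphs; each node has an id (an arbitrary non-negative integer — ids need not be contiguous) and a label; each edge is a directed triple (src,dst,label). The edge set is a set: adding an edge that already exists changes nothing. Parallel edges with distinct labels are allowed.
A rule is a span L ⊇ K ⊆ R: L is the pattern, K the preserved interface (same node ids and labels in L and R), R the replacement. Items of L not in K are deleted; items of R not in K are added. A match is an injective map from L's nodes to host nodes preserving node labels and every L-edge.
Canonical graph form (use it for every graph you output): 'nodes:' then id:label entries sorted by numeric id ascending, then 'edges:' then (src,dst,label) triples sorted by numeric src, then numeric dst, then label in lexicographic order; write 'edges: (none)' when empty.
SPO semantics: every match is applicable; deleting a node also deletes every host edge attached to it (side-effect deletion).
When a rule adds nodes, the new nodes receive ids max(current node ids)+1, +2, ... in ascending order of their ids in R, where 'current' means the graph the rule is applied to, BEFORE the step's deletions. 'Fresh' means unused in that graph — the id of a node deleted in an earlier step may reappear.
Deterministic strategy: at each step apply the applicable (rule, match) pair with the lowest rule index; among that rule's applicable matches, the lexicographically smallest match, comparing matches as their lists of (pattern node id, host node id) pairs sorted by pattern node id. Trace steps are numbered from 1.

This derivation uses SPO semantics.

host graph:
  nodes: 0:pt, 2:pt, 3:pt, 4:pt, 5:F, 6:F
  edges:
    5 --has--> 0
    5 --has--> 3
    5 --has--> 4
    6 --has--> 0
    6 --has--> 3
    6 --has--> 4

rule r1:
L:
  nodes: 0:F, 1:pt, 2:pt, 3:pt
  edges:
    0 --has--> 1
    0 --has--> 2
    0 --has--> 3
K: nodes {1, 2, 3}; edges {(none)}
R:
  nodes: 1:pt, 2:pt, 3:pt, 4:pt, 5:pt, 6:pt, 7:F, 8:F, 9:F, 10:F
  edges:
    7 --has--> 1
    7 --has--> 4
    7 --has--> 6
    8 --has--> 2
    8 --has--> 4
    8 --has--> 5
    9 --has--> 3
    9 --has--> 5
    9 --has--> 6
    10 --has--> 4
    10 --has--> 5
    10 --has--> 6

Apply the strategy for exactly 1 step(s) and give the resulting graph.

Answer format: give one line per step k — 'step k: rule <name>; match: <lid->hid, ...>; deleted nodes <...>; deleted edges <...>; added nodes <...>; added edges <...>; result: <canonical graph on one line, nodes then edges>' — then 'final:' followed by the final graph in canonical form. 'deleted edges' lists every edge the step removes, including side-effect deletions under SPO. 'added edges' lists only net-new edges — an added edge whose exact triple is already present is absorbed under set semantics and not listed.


step 1: rule r1; match: 0->5, 1->0, 2->3, 3->4; deleted nodes 5; deleted edges (5,0,has); (5,3,has); (5,4,has); added nodes 7, 8, 9, 10, 11, 12, 13; added edges (10,0,has); (10,7,has); (10,9,has); (11,3,has); (11,7,has); (11,8,has); (12,4,has); (12,8,has); (12,9,has); (13,7,has); (13,8,has); (13,9,has); result: nodes: 0:pt, 2:pt, 3:pt, 4:pt, 6:F, 7:pt, 8:pt, 9:pt, 10:F, 11:F, 12:F, 13:F edges: (6,0,has); (6,3,has); (6,4,has); (10,0,has); (10,7,has); (10,9,has); (11,3,has); (11,7,has); (11,8,has); (12,4,has); (12,8,has); (12,9,has); (13,7,has); (13,8,has); (13,9,has)
final:
nodes: 0:pt, 2:pt, 3:pt, 4:pt, 6:F, 7:pt, 8:pt, 9:pt, 10:F, 11:F, 12:F, 13:F
edges: (6,0,has); (6,3,has); (6,4,has); (10,0,has); (10,7,has); (10,9,has); (11,3,has); (11,7,has); (11,8,has); (12,4,has); (12,8,has); (12,9,has); (13,7,has); (13,8,has); (13,9,has)


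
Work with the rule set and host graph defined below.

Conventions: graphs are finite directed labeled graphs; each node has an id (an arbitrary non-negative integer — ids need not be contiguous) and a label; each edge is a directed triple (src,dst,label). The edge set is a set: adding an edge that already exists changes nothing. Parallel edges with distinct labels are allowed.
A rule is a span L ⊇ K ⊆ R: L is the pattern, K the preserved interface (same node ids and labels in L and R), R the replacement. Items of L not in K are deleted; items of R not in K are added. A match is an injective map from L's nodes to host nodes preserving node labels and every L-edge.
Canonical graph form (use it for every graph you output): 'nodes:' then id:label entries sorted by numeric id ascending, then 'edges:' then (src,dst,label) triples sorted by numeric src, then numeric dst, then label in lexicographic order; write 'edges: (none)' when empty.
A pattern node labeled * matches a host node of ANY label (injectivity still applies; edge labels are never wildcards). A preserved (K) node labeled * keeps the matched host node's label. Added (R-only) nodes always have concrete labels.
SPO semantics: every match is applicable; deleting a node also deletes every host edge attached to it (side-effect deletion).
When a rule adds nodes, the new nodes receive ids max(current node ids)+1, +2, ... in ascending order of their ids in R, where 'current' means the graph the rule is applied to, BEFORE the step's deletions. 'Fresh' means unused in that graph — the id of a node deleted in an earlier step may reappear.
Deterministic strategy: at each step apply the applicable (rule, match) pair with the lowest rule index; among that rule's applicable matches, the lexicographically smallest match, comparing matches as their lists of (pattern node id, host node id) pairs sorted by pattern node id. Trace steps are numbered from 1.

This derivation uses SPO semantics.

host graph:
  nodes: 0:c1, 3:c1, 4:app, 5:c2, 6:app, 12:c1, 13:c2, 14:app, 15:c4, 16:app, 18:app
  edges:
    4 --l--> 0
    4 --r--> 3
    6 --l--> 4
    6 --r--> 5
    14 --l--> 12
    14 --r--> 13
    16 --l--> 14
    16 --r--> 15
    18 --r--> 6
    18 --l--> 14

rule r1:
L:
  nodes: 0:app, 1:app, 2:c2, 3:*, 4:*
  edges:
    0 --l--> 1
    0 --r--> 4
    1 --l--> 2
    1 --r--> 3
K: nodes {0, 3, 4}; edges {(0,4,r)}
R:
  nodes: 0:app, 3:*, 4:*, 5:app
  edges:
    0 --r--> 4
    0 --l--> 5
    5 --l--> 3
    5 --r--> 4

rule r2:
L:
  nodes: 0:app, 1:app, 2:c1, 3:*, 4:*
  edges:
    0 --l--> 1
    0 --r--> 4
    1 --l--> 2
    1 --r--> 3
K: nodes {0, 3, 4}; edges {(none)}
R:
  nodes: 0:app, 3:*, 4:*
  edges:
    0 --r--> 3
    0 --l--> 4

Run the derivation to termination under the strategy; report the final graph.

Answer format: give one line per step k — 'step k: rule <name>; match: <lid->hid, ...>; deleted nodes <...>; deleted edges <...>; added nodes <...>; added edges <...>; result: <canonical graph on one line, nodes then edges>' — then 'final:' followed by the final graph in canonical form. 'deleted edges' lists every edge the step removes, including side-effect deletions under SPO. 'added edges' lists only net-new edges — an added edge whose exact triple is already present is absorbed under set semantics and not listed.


step 1: rule r2; match: 0->6, 1->4, 2->0, 3->3, 4->5; deleted nodes 0, 4; deleted edges (4,0,l); (4,3,r); (6,4,l); (6,5,r); added nodes (none); added edges (6,3,r); (6,5,l); result: nodes: 3:c1, 5:c2, 6:app, 12:c1, 13:c2, 14:app, 15:c4, 16:app, 18:app edges: (6,3,r); (6,5,l); (14,12,l); (14,13,r); (16,14,l); (16,15,r); (18,6,r); (18,14,l)
step 2: rule r2; match: 0->16, 1->14, 2->12, 3->13, 4->15; deleted nodes 12, 14; deleted edges (14,12,l); (14,13,r); (16,14,l); (16,15,r); (18,14,l); added nodes (none); added edges (16,13,r); (16,15,l); result: nodes: 3:c1, 5:c2, 6:app, 13:c2, 15:c4, 16:app, 18:app edges: (6,3,r); (6,5,l); (16,13,r); (16,15,l); (18,6,r)
final:
nodes: 3:c1, 5:c2, 6:app, 13:c2, 15:c4, 16:app, 18:app
edges: (6,3,r); (6,5,l); (16,13,r); (16,15,l); (18,6,r)


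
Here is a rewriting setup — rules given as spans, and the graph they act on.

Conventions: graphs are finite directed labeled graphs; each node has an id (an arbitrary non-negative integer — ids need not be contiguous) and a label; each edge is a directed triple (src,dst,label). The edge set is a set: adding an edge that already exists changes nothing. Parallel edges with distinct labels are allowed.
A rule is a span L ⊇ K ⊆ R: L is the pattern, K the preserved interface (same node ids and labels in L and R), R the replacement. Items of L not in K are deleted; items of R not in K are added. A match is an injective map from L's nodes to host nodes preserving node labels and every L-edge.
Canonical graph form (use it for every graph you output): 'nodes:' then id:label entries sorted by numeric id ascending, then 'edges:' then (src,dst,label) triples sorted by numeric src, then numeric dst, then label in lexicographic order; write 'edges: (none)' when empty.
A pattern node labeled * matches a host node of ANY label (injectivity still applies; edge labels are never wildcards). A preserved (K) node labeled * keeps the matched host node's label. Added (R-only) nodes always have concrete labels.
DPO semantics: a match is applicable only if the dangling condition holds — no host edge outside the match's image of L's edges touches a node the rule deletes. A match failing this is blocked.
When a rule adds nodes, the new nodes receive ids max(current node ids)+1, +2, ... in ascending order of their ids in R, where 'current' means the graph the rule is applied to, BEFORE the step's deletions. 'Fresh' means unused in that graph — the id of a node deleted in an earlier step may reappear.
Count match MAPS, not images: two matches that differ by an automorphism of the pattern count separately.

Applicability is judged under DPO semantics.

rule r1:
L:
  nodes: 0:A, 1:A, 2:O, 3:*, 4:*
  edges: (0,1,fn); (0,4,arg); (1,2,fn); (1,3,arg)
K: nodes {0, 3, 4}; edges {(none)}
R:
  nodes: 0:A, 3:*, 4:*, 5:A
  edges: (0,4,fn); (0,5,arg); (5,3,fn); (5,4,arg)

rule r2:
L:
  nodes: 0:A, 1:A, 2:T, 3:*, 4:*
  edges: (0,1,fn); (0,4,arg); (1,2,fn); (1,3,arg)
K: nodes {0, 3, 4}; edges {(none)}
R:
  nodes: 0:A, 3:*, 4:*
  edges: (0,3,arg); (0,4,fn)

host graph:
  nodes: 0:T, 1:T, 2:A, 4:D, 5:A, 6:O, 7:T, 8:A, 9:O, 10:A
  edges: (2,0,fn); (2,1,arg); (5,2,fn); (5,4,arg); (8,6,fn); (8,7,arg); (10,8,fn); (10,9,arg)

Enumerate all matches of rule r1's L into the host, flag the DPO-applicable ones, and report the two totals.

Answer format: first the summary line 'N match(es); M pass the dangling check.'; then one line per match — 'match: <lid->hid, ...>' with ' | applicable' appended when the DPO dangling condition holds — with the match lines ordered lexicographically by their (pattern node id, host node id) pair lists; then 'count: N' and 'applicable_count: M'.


1 match(es); 1 pass the dangling check.
match: 0->10, 1->8, 2->6, 3->7, 4->9 | applicable
count: 1
applicable_count: 1


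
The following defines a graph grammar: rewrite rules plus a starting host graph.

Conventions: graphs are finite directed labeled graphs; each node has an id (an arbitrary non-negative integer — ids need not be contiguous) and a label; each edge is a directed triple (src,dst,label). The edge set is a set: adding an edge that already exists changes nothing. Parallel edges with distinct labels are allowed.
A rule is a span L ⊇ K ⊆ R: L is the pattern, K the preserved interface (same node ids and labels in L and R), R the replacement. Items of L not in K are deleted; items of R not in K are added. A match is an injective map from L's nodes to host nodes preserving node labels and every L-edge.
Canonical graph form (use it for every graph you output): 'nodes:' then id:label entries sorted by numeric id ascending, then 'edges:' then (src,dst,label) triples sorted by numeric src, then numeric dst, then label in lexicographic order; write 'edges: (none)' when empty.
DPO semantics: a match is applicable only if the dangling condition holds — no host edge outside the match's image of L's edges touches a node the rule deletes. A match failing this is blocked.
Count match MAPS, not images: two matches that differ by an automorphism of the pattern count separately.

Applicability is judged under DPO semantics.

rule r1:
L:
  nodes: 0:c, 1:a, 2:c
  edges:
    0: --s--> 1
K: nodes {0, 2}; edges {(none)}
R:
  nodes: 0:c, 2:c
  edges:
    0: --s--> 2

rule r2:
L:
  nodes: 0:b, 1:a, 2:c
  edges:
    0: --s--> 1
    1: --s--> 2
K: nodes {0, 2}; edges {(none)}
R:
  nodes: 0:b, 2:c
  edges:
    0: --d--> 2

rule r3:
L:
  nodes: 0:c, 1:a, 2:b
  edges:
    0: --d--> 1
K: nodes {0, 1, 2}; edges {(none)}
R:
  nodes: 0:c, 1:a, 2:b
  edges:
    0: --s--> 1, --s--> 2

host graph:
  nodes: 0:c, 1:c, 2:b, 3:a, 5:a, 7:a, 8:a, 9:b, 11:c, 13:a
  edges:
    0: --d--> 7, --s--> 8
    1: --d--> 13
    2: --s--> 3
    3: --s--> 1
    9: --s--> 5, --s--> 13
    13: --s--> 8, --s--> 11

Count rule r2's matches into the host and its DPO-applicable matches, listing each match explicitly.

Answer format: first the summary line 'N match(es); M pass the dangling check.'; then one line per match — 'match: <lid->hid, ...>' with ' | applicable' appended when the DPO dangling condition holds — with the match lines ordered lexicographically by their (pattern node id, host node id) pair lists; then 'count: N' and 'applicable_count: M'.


2 match(es); 1 pass the dangling check.
match: 0->2, 1->3, 2->1 | applicable
match: 0->9, 1->13, 2->11
count: 2
applicable_count: 1


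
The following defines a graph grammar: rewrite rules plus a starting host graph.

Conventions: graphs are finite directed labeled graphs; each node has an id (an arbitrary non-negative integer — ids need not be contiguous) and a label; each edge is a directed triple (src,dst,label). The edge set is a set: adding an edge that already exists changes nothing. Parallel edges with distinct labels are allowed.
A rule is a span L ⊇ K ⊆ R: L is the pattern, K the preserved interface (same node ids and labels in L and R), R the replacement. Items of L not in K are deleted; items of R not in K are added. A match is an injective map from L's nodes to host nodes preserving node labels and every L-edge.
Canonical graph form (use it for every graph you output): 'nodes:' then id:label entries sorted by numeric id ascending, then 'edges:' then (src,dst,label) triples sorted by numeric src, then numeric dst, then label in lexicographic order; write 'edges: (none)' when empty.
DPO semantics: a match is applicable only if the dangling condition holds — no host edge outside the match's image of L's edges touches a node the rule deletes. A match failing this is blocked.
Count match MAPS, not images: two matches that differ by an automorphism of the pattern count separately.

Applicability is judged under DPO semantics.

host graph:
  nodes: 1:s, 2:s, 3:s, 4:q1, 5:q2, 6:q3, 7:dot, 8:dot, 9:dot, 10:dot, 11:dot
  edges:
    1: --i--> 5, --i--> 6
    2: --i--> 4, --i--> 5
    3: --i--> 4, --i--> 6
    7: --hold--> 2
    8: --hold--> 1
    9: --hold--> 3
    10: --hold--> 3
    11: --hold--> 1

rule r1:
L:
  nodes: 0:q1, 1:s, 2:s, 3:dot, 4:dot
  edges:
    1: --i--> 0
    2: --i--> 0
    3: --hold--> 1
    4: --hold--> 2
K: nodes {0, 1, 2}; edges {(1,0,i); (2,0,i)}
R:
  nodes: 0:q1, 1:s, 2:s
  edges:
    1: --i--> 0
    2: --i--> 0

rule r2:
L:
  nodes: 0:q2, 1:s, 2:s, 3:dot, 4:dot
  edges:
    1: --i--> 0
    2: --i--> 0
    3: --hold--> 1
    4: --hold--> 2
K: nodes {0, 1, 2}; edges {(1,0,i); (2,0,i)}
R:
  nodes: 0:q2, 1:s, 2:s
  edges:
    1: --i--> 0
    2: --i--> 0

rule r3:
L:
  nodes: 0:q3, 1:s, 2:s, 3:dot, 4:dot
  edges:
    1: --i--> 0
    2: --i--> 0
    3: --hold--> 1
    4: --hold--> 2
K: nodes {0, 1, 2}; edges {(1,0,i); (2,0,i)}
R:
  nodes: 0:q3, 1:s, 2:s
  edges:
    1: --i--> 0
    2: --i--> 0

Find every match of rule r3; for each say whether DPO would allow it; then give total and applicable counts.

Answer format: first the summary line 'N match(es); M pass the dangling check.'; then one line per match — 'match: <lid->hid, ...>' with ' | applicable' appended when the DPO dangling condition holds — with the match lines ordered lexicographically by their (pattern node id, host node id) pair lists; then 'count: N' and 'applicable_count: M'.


8 match(es); 8 pass the dangling check.
match: 0->6, 1->1, 2->3, 3->8, 4->9 | applicable
match: 0->6, 1->1, 2->3, 3->8, 4->10 | applicable
match: 0->6, 1->1, 2->3, 3->11, 4->9 | applicable
match: 0->6, 1->1, 2->3, 3->11, 4->10 | applicable
match: 0->6, 1->3, 2->1, 3->9, 4->8 | applicable
match: 0->6, 1->3, 2->1, 3->9, 4->11 | applicable
match: 0->6, 1->3, 2->1, 3->10, 4->8 | applicable
match: 0->6, 1->3, 2->1, 3->10, 4->11 | applicable
count: 8
applicable_count: 8


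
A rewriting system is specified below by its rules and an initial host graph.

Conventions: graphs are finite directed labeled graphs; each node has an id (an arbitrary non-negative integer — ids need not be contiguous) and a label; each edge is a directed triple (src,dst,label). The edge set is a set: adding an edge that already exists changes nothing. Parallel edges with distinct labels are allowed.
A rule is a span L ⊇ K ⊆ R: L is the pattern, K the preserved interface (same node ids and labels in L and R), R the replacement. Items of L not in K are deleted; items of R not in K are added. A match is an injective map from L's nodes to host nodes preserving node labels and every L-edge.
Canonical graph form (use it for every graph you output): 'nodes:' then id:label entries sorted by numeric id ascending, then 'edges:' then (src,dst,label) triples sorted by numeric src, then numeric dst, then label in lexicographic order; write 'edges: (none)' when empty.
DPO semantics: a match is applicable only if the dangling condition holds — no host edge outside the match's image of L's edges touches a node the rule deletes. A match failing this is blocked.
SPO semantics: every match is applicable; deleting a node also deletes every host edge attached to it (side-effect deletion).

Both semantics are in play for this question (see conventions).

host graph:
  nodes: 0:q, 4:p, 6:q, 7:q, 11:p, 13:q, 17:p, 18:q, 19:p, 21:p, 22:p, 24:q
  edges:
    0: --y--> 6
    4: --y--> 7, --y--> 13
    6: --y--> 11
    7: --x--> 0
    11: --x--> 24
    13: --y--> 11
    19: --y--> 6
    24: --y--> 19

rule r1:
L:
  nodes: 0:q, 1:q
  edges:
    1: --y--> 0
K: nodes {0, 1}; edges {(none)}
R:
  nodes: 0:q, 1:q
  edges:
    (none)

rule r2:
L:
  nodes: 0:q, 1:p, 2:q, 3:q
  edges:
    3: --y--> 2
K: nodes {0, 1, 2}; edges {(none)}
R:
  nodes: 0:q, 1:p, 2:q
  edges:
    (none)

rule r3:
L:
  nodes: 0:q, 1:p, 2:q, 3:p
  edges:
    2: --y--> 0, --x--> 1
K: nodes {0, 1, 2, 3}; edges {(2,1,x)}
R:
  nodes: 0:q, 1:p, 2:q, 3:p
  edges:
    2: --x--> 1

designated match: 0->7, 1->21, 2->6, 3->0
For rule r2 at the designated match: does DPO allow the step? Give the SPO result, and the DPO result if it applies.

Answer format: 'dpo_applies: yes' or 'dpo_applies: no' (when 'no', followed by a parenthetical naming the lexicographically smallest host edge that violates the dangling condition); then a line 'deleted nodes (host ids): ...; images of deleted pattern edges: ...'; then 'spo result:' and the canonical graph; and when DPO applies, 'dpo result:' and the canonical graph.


dpo_applies: no
(the rule deletes node 0, which keeps host edge (7,0,x) outside the match image — the dangling condition fails, DPO blocks; SPO proceeds and side-deletes such edges)
deleted nodes (host ids): 0; images of deleted pattern edges: (0,6,y)
spo result:
nodes: 4:p, 6:q, 7:q, 11:p, 13:q, 17:p, 18:q, 19:p, 21:p, 22:p, 24:q
edges: (4,7,y); (4,13,y); (6,11,y); (11,24,x); (13,11,y); (19,6,y); (24,19,y)


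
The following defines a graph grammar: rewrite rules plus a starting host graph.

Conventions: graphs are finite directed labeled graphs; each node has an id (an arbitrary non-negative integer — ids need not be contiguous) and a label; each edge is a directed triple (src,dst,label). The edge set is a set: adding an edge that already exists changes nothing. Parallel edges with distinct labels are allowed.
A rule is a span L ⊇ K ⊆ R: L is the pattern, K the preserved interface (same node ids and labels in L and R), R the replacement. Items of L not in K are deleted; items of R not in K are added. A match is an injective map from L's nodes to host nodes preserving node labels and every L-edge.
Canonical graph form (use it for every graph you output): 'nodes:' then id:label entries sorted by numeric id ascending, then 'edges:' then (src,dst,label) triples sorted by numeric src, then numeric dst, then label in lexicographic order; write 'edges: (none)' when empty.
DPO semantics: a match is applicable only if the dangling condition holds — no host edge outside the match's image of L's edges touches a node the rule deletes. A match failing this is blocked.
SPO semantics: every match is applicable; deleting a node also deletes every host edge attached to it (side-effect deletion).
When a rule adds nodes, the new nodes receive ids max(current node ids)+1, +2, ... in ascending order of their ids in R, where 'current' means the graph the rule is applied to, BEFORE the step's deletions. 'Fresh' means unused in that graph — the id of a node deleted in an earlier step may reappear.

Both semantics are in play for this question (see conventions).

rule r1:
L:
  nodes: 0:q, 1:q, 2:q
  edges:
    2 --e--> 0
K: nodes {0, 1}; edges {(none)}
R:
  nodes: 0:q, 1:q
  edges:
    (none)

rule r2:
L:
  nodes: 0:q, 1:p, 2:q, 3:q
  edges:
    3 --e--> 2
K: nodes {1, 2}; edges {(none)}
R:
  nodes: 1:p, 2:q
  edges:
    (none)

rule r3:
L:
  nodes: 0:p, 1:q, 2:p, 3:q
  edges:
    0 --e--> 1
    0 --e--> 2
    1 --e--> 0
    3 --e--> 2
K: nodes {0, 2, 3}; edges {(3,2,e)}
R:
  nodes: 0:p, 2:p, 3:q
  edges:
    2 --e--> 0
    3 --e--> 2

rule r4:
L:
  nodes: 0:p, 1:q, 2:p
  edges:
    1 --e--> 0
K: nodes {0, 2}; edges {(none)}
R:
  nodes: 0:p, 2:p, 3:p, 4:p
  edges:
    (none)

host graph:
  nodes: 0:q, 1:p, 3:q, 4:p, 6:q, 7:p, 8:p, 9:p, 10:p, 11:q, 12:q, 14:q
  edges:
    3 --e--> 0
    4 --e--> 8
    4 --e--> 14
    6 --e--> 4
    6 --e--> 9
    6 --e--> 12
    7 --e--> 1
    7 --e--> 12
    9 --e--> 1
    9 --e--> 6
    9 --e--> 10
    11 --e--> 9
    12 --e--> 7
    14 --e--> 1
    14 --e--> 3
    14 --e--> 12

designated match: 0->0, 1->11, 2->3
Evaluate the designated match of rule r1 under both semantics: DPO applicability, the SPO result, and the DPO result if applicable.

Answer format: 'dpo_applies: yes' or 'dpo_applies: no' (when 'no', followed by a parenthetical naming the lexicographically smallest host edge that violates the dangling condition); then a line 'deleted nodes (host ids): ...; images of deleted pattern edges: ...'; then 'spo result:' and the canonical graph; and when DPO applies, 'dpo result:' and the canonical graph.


dpo_applies: no
(the rule deletes node 3, which keeps host edge (14,3,e) outside the match image — the dangling condition fails, DPO blocks; SPO proceeds and side-deletes such edges)
deleted nodes (host ids): 3; images of deleted pattern edges: (3,0,e)
spo result:
nodes: 0:q, 1:p, 4:p, 6:q, 7:p, 8:p, 9:p, 10:p, 11:q, 12:q, 14:q
edges: (4,8,e); (4,14,e); (6,4,e); (6,9,e); (6,12,e); (7,1,e); (7,12,e); (9,1,e); (9,6,e); (9,10,e); (11,9,e); (12,7,e); (14,1,e); (14,12,e)


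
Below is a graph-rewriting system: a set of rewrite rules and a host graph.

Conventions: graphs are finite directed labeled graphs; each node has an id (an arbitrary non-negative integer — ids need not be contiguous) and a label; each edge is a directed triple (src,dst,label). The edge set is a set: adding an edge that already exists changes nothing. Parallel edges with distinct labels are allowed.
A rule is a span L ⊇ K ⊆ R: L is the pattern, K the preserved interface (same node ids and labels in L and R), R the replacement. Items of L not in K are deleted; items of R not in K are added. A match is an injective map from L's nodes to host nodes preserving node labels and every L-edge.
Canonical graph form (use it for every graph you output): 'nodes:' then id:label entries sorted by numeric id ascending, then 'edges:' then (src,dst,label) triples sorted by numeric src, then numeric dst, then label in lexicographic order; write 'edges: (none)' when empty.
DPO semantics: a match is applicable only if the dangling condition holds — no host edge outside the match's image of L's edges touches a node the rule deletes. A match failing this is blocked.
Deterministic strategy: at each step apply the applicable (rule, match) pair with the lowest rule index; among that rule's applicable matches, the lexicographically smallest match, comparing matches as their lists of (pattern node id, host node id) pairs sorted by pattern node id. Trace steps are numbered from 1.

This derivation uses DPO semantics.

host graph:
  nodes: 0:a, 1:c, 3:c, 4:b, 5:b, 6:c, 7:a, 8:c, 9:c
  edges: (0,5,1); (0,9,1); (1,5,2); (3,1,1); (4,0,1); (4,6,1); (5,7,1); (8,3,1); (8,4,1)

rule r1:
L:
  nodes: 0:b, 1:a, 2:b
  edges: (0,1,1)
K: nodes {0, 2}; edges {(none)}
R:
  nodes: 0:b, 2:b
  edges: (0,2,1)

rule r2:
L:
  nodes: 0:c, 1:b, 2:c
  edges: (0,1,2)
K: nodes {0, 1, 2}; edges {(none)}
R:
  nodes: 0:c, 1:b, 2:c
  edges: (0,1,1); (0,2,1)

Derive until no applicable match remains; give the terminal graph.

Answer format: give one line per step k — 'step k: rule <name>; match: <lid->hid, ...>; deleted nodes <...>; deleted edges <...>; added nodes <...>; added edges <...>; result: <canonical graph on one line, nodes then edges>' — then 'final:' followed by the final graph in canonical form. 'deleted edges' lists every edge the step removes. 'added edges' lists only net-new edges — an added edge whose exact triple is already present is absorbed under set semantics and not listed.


step 1: rule r1; match: 0->5, 1->7, 2->4; deleted nodes 7; deleted edges (5,7,1); added nodes (none); added edges (5,4,1); result: nodes: 0:a, 1:c, 3:c, 4:b, 5:b, 6:c, 8:c, 9:c edges: (0,5,1); (0,9,1); (1,5,2); (3,1,1); (4,0,1); (4,6,1); (5,4,1); (8,3,1); (8,4,1)
step 2: rule r2; match: 0->1, 1->5, 2->3; deleted nodes (none); deleted edges (1,5,2); added nodes (none); added edges (1,3,1); (1,5,1); result: nodes: 0:a, 1:c, 3:c, 4:b, 5:b, 6:c, 8:c, 9:c edges: (0,5,1); (0,9,1); (1,3,1); (1,5,1); (3,1,1); (4,0,1); (4,6,1); (5,4,1); (8,3,1); (8,4,1)
final:
nodes: 0:a, 1:c, 3:c, 4:b, 5:b, 6:c, 8:c, 9:c
edges: (0,5,1); (0,9,1); (1,3,1); (1,5,1); (3,1,1); (4,0,1); (4,6,1); (5,4,1); (8,3,1); (8,4,1)


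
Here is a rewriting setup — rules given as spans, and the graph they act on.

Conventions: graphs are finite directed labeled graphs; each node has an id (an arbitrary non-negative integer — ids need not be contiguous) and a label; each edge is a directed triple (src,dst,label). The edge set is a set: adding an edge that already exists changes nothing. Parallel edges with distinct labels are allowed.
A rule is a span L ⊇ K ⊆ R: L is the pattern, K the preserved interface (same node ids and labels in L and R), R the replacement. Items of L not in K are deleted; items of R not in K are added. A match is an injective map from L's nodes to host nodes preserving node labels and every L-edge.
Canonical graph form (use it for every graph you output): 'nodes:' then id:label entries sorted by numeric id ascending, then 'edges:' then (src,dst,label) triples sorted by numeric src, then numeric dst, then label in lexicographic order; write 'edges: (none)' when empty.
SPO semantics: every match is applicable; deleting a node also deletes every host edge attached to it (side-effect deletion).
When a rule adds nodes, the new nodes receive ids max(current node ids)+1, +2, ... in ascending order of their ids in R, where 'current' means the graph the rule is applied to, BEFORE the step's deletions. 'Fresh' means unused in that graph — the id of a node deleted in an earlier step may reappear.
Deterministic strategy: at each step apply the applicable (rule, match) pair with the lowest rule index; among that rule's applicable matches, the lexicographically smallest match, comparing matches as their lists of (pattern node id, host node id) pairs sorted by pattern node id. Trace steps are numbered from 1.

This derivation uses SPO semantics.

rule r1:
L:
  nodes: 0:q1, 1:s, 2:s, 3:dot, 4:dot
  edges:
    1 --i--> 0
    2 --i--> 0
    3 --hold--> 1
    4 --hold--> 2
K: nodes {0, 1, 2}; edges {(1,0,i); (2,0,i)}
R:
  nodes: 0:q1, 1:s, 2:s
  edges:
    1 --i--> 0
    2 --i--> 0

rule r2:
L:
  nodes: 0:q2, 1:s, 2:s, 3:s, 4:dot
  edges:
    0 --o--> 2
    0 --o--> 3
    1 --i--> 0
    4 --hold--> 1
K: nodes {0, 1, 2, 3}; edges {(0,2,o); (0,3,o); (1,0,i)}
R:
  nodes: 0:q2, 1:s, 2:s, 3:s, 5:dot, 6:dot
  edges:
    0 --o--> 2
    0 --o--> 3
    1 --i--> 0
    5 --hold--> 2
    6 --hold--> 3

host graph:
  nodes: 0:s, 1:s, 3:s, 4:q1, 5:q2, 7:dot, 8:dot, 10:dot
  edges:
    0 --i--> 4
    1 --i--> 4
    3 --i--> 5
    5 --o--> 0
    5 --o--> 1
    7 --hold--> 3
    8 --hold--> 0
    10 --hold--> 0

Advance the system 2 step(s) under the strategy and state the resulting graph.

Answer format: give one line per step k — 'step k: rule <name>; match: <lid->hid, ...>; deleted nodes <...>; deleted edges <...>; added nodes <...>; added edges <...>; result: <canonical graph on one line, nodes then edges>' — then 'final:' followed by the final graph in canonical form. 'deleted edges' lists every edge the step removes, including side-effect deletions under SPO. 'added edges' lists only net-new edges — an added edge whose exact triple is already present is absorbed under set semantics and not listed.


step 1: rule r2; match: 0->5, 1->3, 2->0, 3->1, 4->7; deleted nodes 7; deleted edges (7,3,hold); added nodes 11, 12; added edges (11,0,hold); (12,1,hold); result: nodes: 0:s, 1:s, 3:s, 4:q1, 5:q2, 8:dot, 10:dot, 11:dot, 12:dot edges: (0,4,i); (1,4,i); (3,5,i); (5,0,o); (5,1,o); (8,0,hold); (10,0,hold); (11,0,hold); (12,1,hold)
step 2: rule r1; match: 0->4, 1->0, 2->1, 3->8, 4->12; deleted nodes 8, 12; deleted edges (8,0,hold); (12,1,hold); added nodes (none); added edges (none); result: nodes: 0:s, 1:s, 3:s, 4:q1, 5:q2, 10:dot, 11:dot edges: (0,4,i); (1,4,i); (3,5,i); (5,0,o); (5,1,o); (10,0,hold); (11,0,hold)
final:
nodes: 0:s, 1:s, 3:s, 4:q1, 5:q2, 10:dot, 11:dot
edges: (0,4,i); (1,4,i); (3,5,i); (5,0,o); (5,1,o); (10,0,hold); (11,0,hold)


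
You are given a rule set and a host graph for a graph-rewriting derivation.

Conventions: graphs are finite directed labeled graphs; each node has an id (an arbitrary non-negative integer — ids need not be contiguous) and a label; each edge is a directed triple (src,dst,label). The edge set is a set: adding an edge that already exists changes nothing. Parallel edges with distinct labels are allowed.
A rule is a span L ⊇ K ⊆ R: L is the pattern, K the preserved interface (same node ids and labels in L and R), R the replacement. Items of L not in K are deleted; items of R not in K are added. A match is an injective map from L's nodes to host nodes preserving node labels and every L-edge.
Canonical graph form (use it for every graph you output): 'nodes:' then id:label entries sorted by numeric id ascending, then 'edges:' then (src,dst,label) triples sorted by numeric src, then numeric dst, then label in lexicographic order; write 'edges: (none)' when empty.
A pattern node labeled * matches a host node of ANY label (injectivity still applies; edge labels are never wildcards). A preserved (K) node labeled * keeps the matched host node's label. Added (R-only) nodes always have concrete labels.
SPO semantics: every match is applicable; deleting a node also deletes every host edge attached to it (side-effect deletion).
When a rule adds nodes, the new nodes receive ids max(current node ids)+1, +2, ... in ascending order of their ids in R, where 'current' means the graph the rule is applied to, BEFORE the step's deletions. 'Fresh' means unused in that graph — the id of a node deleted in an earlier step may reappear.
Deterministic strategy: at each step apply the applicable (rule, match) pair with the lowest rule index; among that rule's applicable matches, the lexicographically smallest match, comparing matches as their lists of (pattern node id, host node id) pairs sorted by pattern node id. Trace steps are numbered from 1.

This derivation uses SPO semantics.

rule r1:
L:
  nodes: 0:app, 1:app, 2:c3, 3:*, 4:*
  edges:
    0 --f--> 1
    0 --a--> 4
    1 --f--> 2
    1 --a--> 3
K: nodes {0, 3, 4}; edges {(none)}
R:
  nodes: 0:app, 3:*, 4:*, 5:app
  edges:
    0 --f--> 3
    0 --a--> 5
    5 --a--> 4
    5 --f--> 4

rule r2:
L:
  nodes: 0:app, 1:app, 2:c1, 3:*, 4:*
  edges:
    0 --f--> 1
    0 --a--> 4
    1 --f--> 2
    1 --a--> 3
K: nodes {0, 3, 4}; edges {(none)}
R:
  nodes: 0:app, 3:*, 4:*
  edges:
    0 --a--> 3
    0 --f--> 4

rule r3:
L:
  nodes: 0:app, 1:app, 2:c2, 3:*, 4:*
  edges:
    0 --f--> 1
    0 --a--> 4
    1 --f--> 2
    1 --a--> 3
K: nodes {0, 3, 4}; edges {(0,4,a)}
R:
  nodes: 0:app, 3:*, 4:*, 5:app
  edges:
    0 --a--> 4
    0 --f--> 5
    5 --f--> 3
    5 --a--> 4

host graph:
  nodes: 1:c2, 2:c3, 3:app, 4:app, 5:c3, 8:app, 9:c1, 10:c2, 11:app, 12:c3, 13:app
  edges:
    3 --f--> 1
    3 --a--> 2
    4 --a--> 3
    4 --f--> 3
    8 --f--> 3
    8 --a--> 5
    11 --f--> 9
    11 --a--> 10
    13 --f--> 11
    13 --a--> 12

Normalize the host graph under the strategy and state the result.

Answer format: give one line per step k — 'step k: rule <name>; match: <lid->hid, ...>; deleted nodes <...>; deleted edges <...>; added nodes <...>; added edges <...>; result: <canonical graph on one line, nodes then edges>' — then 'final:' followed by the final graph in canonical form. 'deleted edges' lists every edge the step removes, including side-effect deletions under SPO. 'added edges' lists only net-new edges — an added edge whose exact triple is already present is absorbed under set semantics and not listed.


step 1: rule r2; match: 0->13, 1->11, 2->9, 3->10, 4->12; deleted nodes 9, 11; deleted edges (11,9,f); (11,10,a); (13,11,f); (13,12,a); added nodes (none); added edges (13,10,a); (13,12,f); result: nodes: 1:c2, 2:c3, 3:app, 4:app, 5:c3, 8:app, 10:c2, 12:c3, 13:app edges: (3,1,f); (3,2,a); (4,3,a); (4,3,f); (8,3,f); (8,5,a); (13,10,a); (13,12,f)
step 2: rule r3; match: 0->8, 1->3, 2->1, 3->2, 4->5; deleted nodes 1, 3; deleted edges (3,1,f); (3,2,a); (4,3,a); (4,3,f); (8,3,f); added nodes 14; added edges (8,14,f); (14,2,f); (14,5,a); result: nodes: 2:c3, 4:app, 5:c3, 8:app, 10:c2, 12:c3, 13:app, 14:app edges: (8,5,a); (8,14,f); (13,10,a); (13,12,f); (14,2,f); (14,5,a)
final:
nodes: 2:c3, 4:app, 5:c3, 8:app, 10:c2, 12:c3, 13:app, 14:app
edges: (8,5,a); (8,14,f); (13,10,a); (13,12,f); (14,2,f); (14,5,a)


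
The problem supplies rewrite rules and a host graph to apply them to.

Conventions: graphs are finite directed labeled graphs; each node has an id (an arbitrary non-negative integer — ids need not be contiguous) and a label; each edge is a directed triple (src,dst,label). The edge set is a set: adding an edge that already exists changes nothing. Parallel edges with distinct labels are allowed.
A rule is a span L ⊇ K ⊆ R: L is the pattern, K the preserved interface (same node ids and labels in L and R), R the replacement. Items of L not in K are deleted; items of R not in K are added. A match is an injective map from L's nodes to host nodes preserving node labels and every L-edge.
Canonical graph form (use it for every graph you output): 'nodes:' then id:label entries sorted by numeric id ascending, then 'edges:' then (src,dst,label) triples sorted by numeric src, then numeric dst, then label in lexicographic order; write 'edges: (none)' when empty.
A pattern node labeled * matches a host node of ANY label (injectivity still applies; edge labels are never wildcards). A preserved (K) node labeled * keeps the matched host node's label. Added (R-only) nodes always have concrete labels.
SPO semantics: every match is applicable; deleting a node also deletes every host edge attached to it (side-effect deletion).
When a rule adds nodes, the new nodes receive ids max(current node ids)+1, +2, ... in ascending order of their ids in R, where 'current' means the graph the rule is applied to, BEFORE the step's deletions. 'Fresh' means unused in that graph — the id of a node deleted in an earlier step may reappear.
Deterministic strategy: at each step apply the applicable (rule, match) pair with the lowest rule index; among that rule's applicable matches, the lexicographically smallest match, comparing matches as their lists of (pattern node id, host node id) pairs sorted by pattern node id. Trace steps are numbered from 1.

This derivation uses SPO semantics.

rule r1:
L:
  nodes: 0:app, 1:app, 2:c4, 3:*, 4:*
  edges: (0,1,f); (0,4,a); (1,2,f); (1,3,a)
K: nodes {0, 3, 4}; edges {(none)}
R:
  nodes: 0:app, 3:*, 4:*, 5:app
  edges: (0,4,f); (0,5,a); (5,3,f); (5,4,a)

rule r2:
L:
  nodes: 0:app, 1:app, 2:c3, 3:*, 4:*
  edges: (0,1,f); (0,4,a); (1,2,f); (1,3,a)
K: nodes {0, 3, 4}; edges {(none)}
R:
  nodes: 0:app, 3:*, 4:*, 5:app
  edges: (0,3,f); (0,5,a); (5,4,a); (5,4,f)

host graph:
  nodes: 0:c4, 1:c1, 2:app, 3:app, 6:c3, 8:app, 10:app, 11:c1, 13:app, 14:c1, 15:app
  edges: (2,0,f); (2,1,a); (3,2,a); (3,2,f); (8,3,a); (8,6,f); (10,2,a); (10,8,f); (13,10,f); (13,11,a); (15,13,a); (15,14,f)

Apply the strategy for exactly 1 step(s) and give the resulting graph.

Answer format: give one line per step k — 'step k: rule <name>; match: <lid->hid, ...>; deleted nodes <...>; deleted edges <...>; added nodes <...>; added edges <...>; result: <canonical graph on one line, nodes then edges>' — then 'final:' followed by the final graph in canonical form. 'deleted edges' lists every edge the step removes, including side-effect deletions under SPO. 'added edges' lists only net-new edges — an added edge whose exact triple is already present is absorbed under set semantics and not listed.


step 1: rule r2; match: 0->10, 1->8, 2->6, 3->3, 4->2; deleted nodes 6, 8; deleted edges (8,3,a); (8,6,f); (10,2,a); (10,8,f); added nodes 16; added edges (10,3,f); (10,16,a); (16,2,a); (16,2,f); result: nodes: 0:c4, 1:c1, 2:app, 3:app, 10:app, 11:c1, 13:app, 14:c1, 15:app, 16:app edges: (2,0,f); (2,1,a); (3,2,a); (3,2,f); (10,3,f); (10,16,a); (13,10,f); (13,11,a); (15,13,a); (15,14,f); (16,2,a); (16,2,f)
final:
nodes: 0:c4, 1:c1, 2:app, 3:app, 10:app, 11:c1, 13:app, 14:c1, 15:app, 16:app
edges: (2,0,f); (2,1,a); (3,2,a); (3,2,f); (10,3,f); (10,16,a); (13,10,f); (13,11,a); (15,13,a); (15,14,f); (16,2,a); (16,2,f)
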